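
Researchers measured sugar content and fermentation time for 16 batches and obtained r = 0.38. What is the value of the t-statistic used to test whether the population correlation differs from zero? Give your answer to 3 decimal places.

1.537

1 − r² = 1 − 0.1444 = 0.8556;  √(1−r²) = 0.924986
√(n−2) = √14 = 3.741657
t = r·√(n−2)/√(1−r²) = 0.38 · 3.741657 / 0.924986 = 1.537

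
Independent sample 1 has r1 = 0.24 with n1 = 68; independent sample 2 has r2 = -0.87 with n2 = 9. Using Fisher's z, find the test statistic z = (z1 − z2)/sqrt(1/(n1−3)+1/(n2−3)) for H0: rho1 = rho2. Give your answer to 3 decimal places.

3.698

z1 = atanh(0.24) = 0.244774,  z2 = atanh(-0.87) = -1.333080
SE = √(1/(n1−3) + 1/(n2−3)) = √(1/65 + 1/6) = √(0.0153846 + 0.1666667) = √0.1820513 = 0.426675
z = (z1 − z2)/SE = (0.244774 − (-1.333080)) / 0.426675 = 1.577854 / 0.426675 = 3.698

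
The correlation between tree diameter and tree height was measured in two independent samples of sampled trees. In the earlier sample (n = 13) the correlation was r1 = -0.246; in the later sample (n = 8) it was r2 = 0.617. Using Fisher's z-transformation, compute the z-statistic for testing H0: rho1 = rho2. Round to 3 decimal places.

-1.773

Fisher z-transforms: z1 = atanh(-0.246) = -0.251151, z2 = atanh(0.617) = 0.720146; difference d = -0.971297
Var(d) = 1/10 + 1/5 = 0.1000000 + 0.2000000 = 0.3000000
z = d/√Var(d) = -0.971297 / √0.3000000 = -0.971297 / 0.547723 = -1.773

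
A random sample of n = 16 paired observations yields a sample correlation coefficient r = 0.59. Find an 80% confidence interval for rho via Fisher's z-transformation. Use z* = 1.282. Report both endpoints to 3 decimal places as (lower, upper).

(0.311, 0.775)

Fisher z: z_r = atanh(r) = ½·ln((1+0.59)/(1−0.59)) = 0.677666
SE(z) = 1/√(n−3) = 1/√13 = 0.277350
80% ⇒ z* = 1.282; margin = 1.282·0.277350 = 0.355563
CI on z-scale: (0.322103, 1.033229)
Back-transform: tanh(0.322103) = 0.311407, tanh(1.033229) = 0.775200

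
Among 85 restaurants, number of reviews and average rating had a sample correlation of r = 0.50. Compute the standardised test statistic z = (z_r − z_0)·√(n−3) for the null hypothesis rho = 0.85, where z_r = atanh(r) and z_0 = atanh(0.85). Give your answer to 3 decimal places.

-6.401

Fisher z: atanh(0.50) = 0.549306, atanh(0.85) = 1.256153
z = (z_r − z_0)·√(n−3) = (0.549306 − 1.256153)·√82 = -0.706847 · 9.055385 = -6.401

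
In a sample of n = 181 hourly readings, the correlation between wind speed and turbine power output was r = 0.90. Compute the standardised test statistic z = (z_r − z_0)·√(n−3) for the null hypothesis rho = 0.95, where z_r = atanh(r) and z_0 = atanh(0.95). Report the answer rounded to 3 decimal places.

z_r = atanh(0.90) = 1.472219,  z_0 = atanh(0.95) = 1.831781
SE = 1/√(n−3) = 1/√178 = 0.074953
z = (z_r − z_0)/SE = (1.472219 − 1.831781) / 0.074953 = -0.359562 / 0.074953 = -4.797

-4.797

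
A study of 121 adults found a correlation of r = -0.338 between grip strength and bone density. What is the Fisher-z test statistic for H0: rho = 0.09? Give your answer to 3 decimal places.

-4.802

z_r = atanh(-0.338) = -0.351833,  z_0 = atanh(0.09) = 0.090244
SE = 1/√(n−3) = 1/√118 = 0.092057
z = (z_r − z_0)/SE = (-0.351833 − 0.090244) / 0.092057 = -0.442077 / 0.092057 = -4.802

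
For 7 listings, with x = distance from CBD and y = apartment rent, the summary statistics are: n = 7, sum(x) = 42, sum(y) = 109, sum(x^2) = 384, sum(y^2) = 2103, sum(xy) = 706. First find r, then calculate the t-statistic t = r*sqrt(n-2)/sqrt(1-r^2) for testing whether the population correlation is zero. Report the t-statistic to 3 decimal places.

S_xy = nΣxy − ΣxΣy = 7·706 − 42·109 = 4942 − 4578 = 364
S_xx = nΣx² − (Σx)² = 7·384 − 42² = 2688 − 1764 = 924
S_yy = nΣy² − (Σy)² = 7·2103 − 109² = 14721 − 11881 = 2840
r = S_xy / √(S_xx·S_yy) = 364 / √(924·2840) = 364 / √2624160 = 364 / 1619.9259 = 0.2247
t = r·√(n−2)/√(1−r²) = 0.2247·√5 / √(1−0.050490) = 0.502444 / 0.974428 = 0.516

0.516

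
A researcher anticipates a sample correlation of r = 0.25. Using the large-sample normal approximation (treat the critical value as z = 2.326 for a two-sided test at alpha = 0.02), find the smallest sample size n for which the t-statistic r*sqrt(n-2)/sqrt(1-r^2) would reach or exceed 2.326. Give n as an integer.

84

Need r·√(n−2)/√(1−r²) ≥ 2.326
√(n−2) ≥ 2.326·√(1−0.0625) / 0.25 = 2.326·0.968246 / 0.25 = 9.0086
n−2 ≥ 81.1549  ⇒  n ≥ 83.1549
Smallest integer n = 84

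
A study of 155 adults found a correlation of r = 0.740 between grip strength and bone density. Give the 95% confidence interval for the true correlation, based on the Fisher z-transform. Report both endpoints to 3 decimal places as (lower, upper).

(0.659, 0.804)

z_r = atanh(0.740) = 0.950479;  SE = 1/√(n−3) = 1/√152 = 0.081111
z-limits: 0.950479 ± 1.960·0.081111 = 0.950479 ± 0.158978 = [0.791501, 1.109457]
ρ-limits: (tanh 0.791501, tanh 1.109457) = (0.659, 0.804)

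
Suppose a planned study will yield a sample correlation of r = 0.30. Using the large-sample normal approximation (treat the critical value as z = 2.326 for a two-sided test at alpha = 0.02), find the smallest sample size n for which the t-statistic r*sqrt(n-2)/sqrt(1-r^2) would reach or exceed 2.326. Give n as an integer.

57

r√(n−2)/√(1−r²) ≥ 2.326  ⇔  n−2 ≥ (2.326)²·(1−r²)/r²
(1−r²)/r² = (1−0.0900)/0.0900 = 10.1111
n ≥ 2 + 5.410276·10.1111 = 2 + 54.7038 = 56.7038
⌈56.7038⌉ = 57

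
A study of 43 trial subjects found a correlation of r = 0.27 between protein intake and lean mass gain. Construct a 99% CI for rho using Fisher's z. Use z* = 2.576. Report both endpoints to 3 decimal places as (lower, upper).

(-0.130, 0.594)

Fisher z: z_r = atanh(r) = ½·ln((1+0.27)/(1−0.27)) = 0.276864
SE(z) = 1/√(n−3) = 1/√40 = 0.158114
99% ⇒ z* = 2.576; margin = 2.576·0.158114 = 0.407302
CI on z-scale: (-0.130438, 0.684166)
Back-transform: tanh(-0.130438) = -0.129703, tanh(0.684166) = 0.594221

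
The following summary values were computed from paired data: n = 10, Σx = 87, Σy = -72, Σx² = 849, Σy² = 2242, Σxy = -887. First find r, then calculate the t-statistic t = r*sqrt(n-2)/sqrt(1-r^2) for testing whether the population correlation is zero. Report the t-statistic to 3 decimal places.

S_xy = nΣxy − ΣxΣy = 10·(-887) − 87·(-72) = -8870 − (-6264) = -2606
S_xx = nΣx² − (Σx)² = 10·849 − 87² = 8490 − 7569 = 921
S_yy = nΣy² − (Σy)² = 10·2242 − (-72)² = 22420 − 5184 = 17236
r = S_xy / √(S_xx·S_yy) = -2606 / √(921·17236) = -2606 / √15874356 = -2606 / 3984.2635 = -0.6541
t = r·√(n−2)/√(1−r²) = -0.6541·√8 / √(1−0.427847) = -1.850074 / 0.756408 = -2.446

-2.446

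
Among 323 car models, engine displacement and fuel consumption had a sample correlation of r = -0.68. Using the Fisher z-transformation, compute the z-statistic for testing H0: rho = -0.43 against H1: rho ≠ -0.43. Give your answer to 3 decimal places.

-6.605

Fisher z: atanh(-0.68) = -0.829114, atanh(-0.43) = -0.459897
z = (z_r − z_0)·√(n−3) = (-0.829114 − (-0.459897))·√320 = -0.369217 · 17.888544 = -6.605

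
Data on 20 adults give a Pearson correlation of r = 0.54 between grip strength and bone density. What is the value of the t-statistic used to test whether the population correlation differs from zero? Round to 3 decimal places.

2.722

1 − r² = 1 − 0.2916 = 0.7084;  √(1−r²) = 0.841665
√(n−2) = √18 = 4.242641
t = r·√(n−2)/√(1−r²) = 0.54 · 4.242641 / 0.841665 = 2.722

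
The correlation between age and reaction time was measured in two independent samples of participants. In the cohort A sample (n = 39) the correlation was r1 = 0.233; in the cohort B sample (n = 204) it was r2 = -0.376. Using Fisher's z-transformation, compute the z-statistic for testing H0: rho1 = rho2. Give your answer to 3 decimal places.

3.496

Fisher z-transforms: z1 = atanh(0.233) = 0.237359, z2 = atanh(-0.376) = -0.395393; difference d = 0.632752
Var(d) = 1/36 + 1/201 = 0.0277778 + 0.0049751 = 0.0327529
z = d/√Var(d) = 0.632752 / √0.0327529 = 0.632752 / 0.180978 = 3.496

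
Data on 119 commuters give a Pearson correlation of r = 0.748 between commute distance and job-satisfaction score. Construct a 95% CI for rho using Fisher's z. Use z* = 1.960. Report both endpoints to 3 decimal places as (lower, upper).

z_r = atanh(0.748) = 0.968399;  SE = 1/√(n−3) = 1/√116 = 0.092848
z-limits: 0.968399 ± 1.960·0.092848 = 0.968399 ± 0.181982 = [0.786417, 1.150381]
ρ-limits: (tanh 0.786417, tanh 1.150381) = (0.656, 0.818)

(0.656, 0.818)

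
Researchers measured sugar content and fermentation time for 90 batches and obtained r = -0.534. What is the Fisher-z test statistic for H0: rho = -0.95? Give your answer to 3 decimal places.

11.529

z_r = atanh(-0.534) = -0.595724,  z_0 = atanh(-0.95) = -1.831781
SE = 1/√(n−3) = 1/√87 = 0.107211
z = (z_r − z_0)/SE = (-0.595724 − (-1.831781)) / 0.107211 = 1.236057 / 0.107211 = 11.529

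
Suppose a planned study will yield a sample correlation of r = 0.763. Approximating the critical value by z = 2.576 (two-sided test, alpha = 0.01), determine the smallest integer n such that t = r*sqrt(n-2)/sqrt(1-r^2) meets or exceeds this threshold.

7

Need r·√(n−2)/√(1−r²) ≥ 2.576
√(n−2) ≥ 2.576·√(1−0.582169) / 0.763 = 2.576·0.646398 / 0.763 = 2.1823
n−2 ≥ 4.7624  ⇒  n ≥ 6.7624
Smallest integer n = 7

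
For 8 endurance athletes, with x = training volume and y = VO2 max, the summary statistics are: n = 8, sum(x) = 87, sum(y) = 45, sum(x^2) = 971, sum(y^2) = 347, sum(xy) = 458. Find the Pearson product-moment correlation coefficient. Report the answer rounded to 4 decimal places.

-0.6493

Numerator: nΣxy − (Σx)(Σy) = 8·458 − (87)(45) = -251
Denominator: √[(nΣx²−(Σx)²)(nΣy²−(Σy)²)]
  nΣx²−(Σx)² = 8·971 − 7569 = 199;  nΣy²−(Σy)² = 8·347 − 2025 = 751
  √(199·751) = √149449 = 386.5863
r = -251 / 386.5863 = -0.6493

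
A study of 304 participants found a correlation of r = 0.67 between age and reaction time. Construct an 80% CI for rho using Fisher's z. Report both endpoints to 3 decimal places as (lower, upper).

z_r = atanh(0.67) = 0.810743;  SE = 1/√(n−3) = 1/√301 = 0.057639
z-limits: 0.810743 ± 1.282·0.057639 = 0.810743 ± 0.073893 = [0.736850, 0.884636]
ρ-limits: (tanh 0.736850, tanh 0.884636) = (0.627, 0.709)

(0.627, 0.709)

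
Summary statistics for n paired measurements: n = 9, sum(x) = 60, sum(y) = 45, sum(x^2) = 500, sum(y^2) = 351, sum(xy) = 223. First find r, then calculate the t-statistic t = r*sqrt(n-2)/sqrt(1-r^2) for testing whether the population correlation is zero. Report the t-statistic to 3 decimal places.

S_xy = nΣxy − ΣxΣy = 9·223 − 60·45 = 2007 − 2700 = -693
S_xx = nΣx² − (Σx)² = 9·500 − 60² = 4500 − 3600 = 900
S_yy = nΣy² − (Σy)² = 9·351 − 45² = 3159 − 2025 = 1134
r = S_xy / √(S_xx·S_yy) = -693 / √(900·1134) = -693 / √1020600 = -693 / 1010.2475 = -0.6860
t = r·√(n−2)/√(1−r²) = -0.6860·√7 / √(1−0.470596) = -1.814985 / 0.727602 = -2.494

-2.494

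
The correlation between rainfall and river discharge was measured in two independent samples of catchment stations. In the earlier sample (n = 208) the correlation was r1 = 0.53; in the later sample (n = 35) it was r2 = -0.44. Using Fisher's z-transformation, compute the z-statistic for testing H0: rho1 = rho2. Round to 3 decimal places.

5.589

z1 = atanh(0.53) = 0.590145,  z2 = atanh(-0.44) = -0.472231
SE = √(1/(n1−3) + 1/(n2−3)) = √(1/205 + 1/32) = √(0.0048780 + 0.0312500) = √0.0361280 = 0.190074
z = (z1 − z2)/SE = (0.590145 − (-0.472231)) / 0.190074 = 1.062376 / 0.190074 = 5.589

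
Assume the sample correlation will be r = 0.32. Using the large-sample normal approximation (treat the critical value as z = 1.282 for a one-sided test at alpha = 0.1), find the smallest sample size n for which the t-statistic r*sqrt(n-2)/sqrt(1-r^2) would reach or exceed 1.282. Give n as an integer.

r√(n−2)/√(1−r²) ≥ 1.282  ⇔  n−2 ≥ (1.282)²·(1−r²)/r²
(1−r²)/r² = (1−0.1024)/0.1024 = 8.7656
n ≥ 2 + 1.643524·8.7656 = 2 + 14.4065 = 16.4065
⌈16.4065⌉ = 17

17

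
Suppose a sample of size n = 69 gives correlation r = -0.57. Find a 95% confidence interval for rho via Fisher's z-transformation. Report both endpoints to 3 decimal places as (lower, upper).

(-0.711, -0.385)

Fisher z: z_r = atanh(r) = ½·ln((1+(-0.57))/(1−(-0.57))) = -0.647523
SE(z) = 1/√(n−3) = 1/√66 = 0.123091
95% ⇒ z* = 1.960; margin = 1.960·0.123091 = 0.241258
CI on z-scale: (-0.888781, -0.406265)
Back-transform: tanh(-0.888781) = -0.710791, tanh(-0.406265) = -0.385297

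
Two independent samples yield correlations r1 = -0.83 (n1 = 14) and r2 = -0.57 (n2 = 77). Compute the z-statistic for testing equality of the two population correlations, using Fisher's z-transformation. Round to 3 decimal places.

-1.673

z1 = atanh(-0.83) = -1.188136,  z2 = atanh(-0.57) = -0.647523
SE = √(1/(n1−3) + 1/(n2−3)) = √(1/11 + 1/74) = √(0.0909091 + 0.0135135) = √0.1044226 = 0.323145
z = (z1 − z2)/SE = (-1.188136 − (-0.647523)) / 0.323145 = -0.540613 / 0.323145 = -1.673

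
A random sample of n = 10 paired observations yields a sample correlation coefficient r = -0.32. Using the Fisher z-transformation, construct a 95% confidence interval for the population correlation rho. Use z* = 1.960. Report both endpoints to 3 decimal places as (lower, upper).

(-0.790, 0.388)

Fisher z: z_r = atanh(r) = ½·ln((1+(-0.32))/(1−(-0.32))) = -0.331647
SE(z) = 1/√(n−3) = 1/√7 = 0.377964
95% ⇒ z* = 1.960; margin = 1.960·0.377964 = 0.740809
CI on z-scale: (-1.072456, 0.409162)
Back-transform: tanh(-1.072456) = -0.790385, tanh(0.409162) = 0.387761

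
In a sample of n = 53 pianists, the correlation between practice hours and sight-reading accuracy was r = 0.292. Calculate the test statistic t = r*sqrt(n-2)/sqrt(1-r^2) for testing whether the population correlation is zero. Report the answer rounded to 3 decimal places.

1 − r² = 1 − 0.085264 = 0.914736;  √(1−r²) = 0.956418
√(n−2) = √51 = 7.141428
t = r·√(n−2)/√(1−r²) = 0.292 · 7.141428 / 0.956418 = 2.180

2.180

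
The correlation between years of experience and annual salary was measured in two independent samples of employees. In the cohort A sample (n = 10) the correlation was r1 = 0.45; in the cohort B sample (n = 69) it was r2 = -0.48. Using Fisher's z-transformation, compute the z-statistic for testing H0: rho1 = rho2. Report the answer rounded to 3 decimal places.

z1 = atanh(0.45) = 0.484700,  z2 = atanh(-0.48) = -0.522984
SE = √(1/(n1−3) + 1/(n2−3)) = √(1/7 + 1/66) = √(0.1428571 + 0.0151515) = √0.1580086 = 0.397503
z = (z1 − z2)/SE = (0.484700 − (-0.522984)) / 0.397503 = 1.007684 / 0.397503 = 2.535

2.535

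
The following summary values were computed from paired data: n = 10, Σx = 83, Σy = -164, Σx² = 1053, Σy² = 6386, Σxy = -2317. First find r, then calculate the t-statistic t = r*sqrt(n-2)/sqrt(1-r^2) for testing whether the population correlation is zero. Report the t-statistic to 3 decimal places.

Numerator: nΣxy − (Σx)(Σy) = 10·(-2317) − (83)(-164) = -9558
Denominator: √[(nΣx²−(Σx)²)(nΣy²−(Σy)²)]
  nΣx²−(Σx)² = 10·1053 − 6889 = 3641;  nΣy²−(Σy)² = 10·6386 − 26896 = 36964
  √(3641·36964) = √134585924 = 11601.1174
r = -9558 / 11601.1174 = -0.8239
t = r·√(n−2)/√(1−r²) = -0.8239·√8 / √(1−0.678811) = -2.330341 / 0.566735 = -4.112

-4.112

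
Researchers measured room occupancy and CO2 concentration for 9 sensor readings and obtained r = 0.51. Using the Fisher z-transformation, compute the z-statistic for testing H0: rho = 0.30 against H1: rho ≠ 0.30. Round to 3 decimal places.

0.620

Fisher z: atanh(0.51) = 0.562730, atanh(0.30) = 0.309520
z = (z_r − z_0)·√(n−3) = (0.562730 − 0.309520)·√6 = 0.253210 · 2.449490 = 0.620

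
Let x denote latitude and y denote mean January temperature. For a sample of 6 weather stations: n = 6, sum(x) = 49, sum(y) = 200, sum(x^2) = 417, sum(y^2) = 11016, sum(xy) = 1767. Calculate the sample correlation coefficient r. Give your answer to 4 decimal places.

0.4940

S_xy = nΣxy − ΣxΣy = 6·1767 − 49·200 = 10602 − 9800 = 802
S_xx = nΣx² − (Σx)² = 6·417 − 49² = 2502 − 2401 = 101
S_yy = nΣy² − (Σy)² = 6·11016 − 200² = 66096 − 40000 = 26096
r = S_xy / √(S_xx·S_yy) = 802 / √(101·26096) = 802 / √2635696 = 802 / 1623.4827 = 0.4940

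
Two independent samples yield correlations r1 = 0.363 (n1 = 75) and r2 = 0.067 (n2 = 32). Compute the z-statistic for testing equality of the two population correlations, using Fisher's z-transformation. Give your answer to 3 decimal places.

z1 = atanh(0.363) = 0.380337,  z2 = atanh(0.067) = 0.067101
SE = √(1/(n1−3) + 1/(n2−3)) = √(1/72 + 1/29) = √(0.0138889 + 0.0344828) = √0.0483717 = 0.219936
z = (z1 − z2)/SE = (0.380337 − 0.067101) / 0.219936 = 0.313236 / 0.219936 = 1.424

1.424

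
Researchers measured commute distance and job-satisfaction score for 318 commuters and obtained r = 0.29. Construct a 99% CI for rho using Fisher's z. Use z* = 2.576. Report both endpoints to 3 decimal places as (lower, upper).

Fisher z: z_r = atanh(r) = ½·ln((1+0.29)/(1−0.29)) = 0.298566
SE(z) = 1/√(n−3) = 1/√315 = 0.056344
99% ⇒ z* = 2.576; margin = 2.576·0.056344 = 0.145142
CI on z-scale: (0.153424, 0.443708)
Back-transform: tanh(0.153424) = 0.152231, tanh(0.443708) = 0.416713

(0.152, 0.417)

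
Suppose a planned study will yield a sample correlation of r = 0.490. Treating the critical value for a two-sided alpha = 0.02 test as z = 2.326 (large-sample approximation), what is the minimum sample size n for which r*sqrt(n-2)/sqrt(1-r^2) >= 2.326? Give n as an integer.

20

r√(n−2)/√(1−r²) ≥ 2.326  ⇔  n−2 ≥ (2.326)²·(1−r²)/r²
(1−r²)/r² = (1−0.240100)/0.240100 = 3.1649
n ≥ 2 + 5.410276·3.1649 = 2 + 17.1230 = 19.1230
⌈19.1230⌉ = 20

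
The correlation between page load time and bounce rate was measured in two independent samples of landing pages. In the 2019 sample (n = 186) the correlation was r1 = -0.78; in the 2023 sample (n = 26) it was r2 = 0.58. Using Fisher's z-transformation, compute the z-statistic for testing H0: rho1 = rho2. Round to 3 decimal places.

Fisher z-transforms: z1 = atanh(-0.78) = -1.045371, z2 = atanh(0.58) = 0.662463; difference d = -1.707834
Var(d) = 1/183 + 1/23 = 0.0054645 + 0.0434783 = 0.0489428
z = d/√Var(d) = -1.707834 / √0.0489428 = -1.707834 / 0.221230 = -7.720

-7.720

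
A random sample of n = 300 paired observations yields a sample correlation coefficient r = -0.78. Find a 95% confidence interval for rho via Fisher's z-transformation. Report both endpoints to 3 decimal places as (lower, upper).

(-0.821, -0.731)

z_r = atanh(-0.78) = -1.045371;  SE = 1/√(n−3) = 1/√297 = 0.058026
z-limits: -1.045371 ± 1.960·0.058026 = -1.045371 ± 0.113731 = [-1.159102, -0.931640]
ρ-limits: (tanh -1.159102, tanh -0.931640) = (-0.821, -0.731)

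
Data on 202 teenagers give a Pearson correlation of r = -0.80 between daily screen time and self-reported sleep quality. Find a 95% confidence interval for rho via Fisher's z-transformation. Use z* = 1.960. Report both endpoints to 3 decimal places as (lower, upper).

Fisher z: z_r = atanh(r) = ½·ln((1+(-0.80))/(1−(-0.80))) = -1.098612
SE(z) = 1/√(n−3) = 1/√199 = 0.070888
95% ⇒ z* = 1.960; margin = 1.960·0.070888 = 0.138940
CI on z-scale: (-1.237552, -0.959672)
Back-transform: tanh(-1.237552) = -0.844756, tanh(-0.959672) = -0.744131

(-0.845, -0.744)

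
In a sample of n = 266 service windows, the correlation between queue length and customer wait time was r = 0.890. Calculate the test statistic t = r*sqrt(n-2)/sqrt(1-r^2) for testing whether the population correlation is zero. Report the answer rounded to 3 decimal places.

31.715

1 − r² = 1 − 0.792100 = 0.207900;  √(1−r²) = 0.455961
√(n−2) = √264 = 16.248077
t = r·√(n−2)/√(1−r²) = 0.890 · 16.248077 / 0.455961 = 31.715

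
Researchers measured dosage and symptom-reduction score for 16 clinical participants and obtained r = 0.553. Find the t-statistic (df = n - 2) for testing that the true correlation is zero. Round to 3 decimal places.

1 − r² = 1 − 0.305809 = 0.694191;  √(1−r²) = 0.833181
√(n−2) = √14 = 3.741657
t = r·√(n−2)/√(1−r²) = 0.553 · 3.741657 / 0.833181 = 2.483

2.483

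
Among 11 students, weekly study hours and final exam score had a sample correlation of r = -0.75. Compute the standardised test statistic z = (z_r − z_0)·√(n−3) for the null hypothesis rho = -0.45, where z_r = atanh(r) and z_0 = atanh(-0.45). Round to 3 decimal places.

z_r = atanh(-0.75) = -0.972955,  z_0 = atanh(-0.45) = -0.484700
SE = 1/√(n−3) = 1/√8 = 0.353553
z = (z_r − z_0)/SE = (-0.972955 − (-0.484700)) / 0.353553 = -0.488255 / 0.353553 = -1.381

-1.381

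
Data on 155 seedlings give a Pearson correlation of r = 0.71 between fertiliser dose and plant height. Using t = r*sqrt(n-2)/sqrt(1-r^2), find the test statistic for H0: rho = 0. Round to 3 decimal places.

1 − r² = 1 − 0.5041 = 0.4959;  √(1−r²) = 0.704202
√(n−2) = √153 = 12.369317
t = r·√(n−2)/√(1−r²) = 0.71 · 12.369317 / 0.704202 = 12.471

12.471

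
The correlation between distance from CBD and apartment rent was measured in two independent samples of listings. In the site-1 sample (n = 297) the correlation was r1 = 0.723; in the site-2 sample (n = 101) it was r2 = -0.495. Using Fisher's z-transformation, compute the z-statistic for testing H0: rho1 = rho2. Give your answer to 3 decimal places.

Fisher z-transforms: z1 = atanh(0.723) = 0.913902, z2 = atanh(-0.495) = -0.542662; difference d = 1.456564
Var(d) = 1/294 + 1/98 = 0.0034014 + 0.0102041 = 0.0136055
z = d/√Var(d) = 1.456564 / √0.0136055 = 1.456564 / 0.116643 = 12.487

12.487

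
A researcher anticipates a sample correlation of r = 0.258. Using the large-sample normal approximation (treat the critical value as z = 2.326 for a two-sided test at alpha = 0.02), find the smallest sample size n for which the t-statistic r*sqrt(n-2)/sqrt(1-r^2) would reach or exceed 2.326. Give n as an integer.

78

Need r·√(n−2)/√(1−r²) ≥ 2.326
√(n−2) ≥ 2.326·√(1−0.066564) / 0.258 = 2.326·0.966145 / 0.258 = 8.7103
n−2 ≥ 75.8693  ⇒  n ≥ 77.8693
Smallest integer n = 78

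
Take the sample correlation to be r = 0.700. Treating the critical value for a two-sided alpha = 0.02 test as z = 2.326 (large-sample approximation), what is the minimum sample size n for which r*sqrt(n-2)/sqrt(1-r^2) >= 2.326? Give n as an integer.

Need r·√(n−2)/√(1−r²) ≥ 2.326
√(n−2) ≥ 2.326·√(1−0.490000) / 0.700 = 2.326·0.714143 / 0.700 = 2.3730
n−2 ≥ 5.6311  ⇒  n ≥ 7.6311
Smallest integer n = 8

8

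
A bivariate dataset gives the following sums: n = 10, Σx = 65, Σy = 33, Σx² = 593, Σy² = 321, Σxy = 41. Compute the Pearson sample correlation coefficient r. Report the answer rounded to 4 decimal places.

-0.9124

S_xy = nΣxy − ΣxΣy = 10·41 − 65·33 = 410 − 2145 = -1735
S_xx = nΣx² − (Σx)² = 10·593 − 65² = 5930 − 4225 = 1705
S_yy = nΣy² − (Σy)² = 10·321 − 33² = 3210 − 1089 = 2121
r = S_xy / √(S_xx·S_yy) = -1735 / √(1705·2121) = -1735 / √3616305 = -1735 / 1901.6585 = -0.9124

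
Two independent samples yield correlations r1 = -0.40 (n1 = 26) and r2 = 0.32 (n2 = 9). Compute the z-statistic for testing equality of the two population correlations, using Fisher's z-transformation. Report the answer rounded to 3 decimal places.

-1.648

Fisher z-transforms: z1 = atanh(-0.40) = -0.423649, z2 = atanh(0.32) = 0.331647; difference d = -0.755296
Var(d) = 1/23 + 1/6 = 0.0434783 + 0.1666667 = 0.2101450
z = d/√Var(d) = -0.755296 / √0.2101450 = -0.755296 / 0.458416 = -1.648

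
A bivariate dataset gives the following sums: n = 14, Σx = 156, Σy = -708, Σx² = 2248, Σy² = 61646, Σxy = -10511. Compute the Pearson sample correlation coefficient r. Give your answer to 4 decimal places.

S_xy = nΣxy − ΣxΣy = 14·(-10511) − 156·(-708) = -147154 − (-110448) = -36706
S_xx = nΣx² − (Σx)² = 14·2248 − 156² = 31472 − 24336 = 7136
S_yy = nΣy² − (Σy)² = 14·61646 − (-708)² = 863044 − 501264 = 361780
r = S_xy / √(S_xx·S_yy) = -36706 / √(7136·361780) = -36706 / √2581662080 = -36706 / 50810.0588 = -0.7224

-0.7224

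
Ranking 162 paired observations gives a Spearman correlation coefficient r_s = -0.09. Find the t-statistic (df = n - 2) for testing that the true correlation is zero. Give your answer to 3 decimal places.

-1.143

1 − r_s² = 1 − 0.0081 = 0.9919;  √(1−r_s²) = 0.995942
√(n−2) = √160 = 12.649111
t = r_s·√(n−2)/√(1−r_s²) = -0.09 · 12.649111 / 0.995942 = -1.143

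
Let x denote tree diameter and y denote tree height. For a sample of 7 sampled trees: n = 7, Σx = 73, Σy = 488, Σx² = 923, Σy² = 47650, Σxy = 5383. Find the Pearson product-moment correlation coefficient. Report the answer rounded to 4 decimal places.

0.1979

S_xy = nΣxy − ΣxΣy = 7·5383 − 73·488 = 37681 − 35624 = 2057
S_xx = nΣx² − (Σx)² = 7·923 − 73² = 6461 − 5329 = 1132
S_yy = nΣy² − (Σy)² = 7·47650 − 488² = 333550 − 238144 = 95406
r = S_xy / √(S_xx·S_yy) = 2057 / √(1132·95406) = 2057 / √107999592 = 2057 / 10392.2852 = 0.1979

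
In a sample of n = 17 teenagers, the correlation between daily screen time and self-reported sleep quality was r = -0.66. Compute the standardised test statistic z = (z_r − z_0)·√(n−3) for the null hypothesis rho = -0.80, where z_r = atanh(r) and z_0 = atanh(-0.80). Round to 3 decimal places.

z_r = atanh(-0.66) = -0.792814,  z_0 = atanh(-0.80) = -1.098612
SE = 1/√(n−3) = 1/√14 = 0.267261
z = (z_r − z_0)/SE = (-0.792814 − (-1.098612)) / 0.267261 = 0.305798 / 0.267261 = 1.144

1.144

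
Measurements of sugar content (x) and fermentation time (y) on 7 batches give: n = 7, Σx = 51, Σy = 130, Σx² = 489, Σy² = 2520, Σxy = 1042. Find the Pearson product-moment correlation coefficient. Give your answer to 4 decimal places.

0.8514

Numerator: nΣxy − (Σx)(Σy) = 7·1042 − (51)(130) = 664
Denominator: √[(nΣx²−(Σx)²)(nΣy²−(Σy)²)]
  nΣx²−(Σx)² = 7·489 − 2601 = 822;  nΣy²−(Σy)² = 7·2520 − 16900 = 740
  √(822·740) = √608280 = 779.9231
r = 664 / 779.9231 = 0.8514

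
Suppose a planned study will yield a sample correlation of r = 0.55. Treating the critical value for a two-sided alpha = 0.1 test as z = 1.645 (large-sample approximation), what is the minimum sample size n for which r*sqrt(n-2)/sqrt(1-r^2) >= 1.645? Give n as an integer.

9

r√(n−2)/√(1−r²) ≥ 1.645  ⇔  n−2 ≥ (1.645)²·(1−r²)/r²
(1−r²)/r² = (1−0.3025)/0.3025 = 2.3058
n ≥ 2 + 2.706025·2.3058 = 2 + 6.2396 = 8.2396
⌈8.2396⌉ = 9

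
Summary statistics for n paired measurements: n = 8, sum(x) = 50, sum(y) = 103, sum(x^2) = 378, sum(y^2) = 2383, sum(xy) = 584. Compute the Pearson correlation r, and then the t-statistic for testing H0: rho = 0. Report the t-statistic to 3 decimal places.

-0.571

S_xy = nΣxy − ΣxΣy = 8·584 − 50·103 = 4672 − 5150 = -478
S_xx = nΣx² − (Σx)² = 8·378 − 50² = 3024 − 2500 = 524
S_yy = nΣy² − (Σy)² = 8·2383 − 103² = 19064 − 10609 = 8455
r = S_xy / √(S_xx·S_yy) = -478 / √(524·8455) = -478 / √4430420 = -478 / 2104.8563 = -0.2271
t = r·√(n−2)/√(1−r²) = -0.2271·√6 / √(1−0.051574) = -0.556279 / 0.973872 = -0.571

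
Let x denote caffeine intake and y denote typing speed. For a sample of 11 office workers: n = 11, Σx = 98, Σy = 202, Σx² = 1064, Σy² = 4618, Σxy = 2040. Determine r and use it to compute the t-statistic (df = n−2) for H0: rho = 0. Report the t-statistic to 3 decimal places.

2.120

Numerator: nΣxy − (Σx)(Σy) = 11·2040 − (98)(202) = 2644
Denominator: √[(nΣx²−(Σx)²)(nΣy²−(Σy)²)]
  nΣx²−(Σx)² = 11·1064 − 9604 = 2100;  nΣy²−(Σy)² = 11·4618 − 40804 = 9994
  √(2100·9994) = √20987400 = 4581.2007
r = 2644 / 4581.2007 = 0.5771
t = r·√(n−2)/√(1−r²) = 0.5771·√9 / √(1−0.333044) = 1.731300 / 0.816674 = 2.120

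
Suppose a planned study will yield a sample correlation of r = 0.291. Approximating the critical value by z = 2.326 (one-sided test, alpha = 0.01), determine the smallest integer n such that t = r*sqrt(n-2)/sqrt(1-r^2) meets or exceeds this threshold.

61

Need r·√(n−2)/√(1−r²) ≥ 2.326
√(n−2) ≥ 2.326·√(1−0.084681) / 0.291 = 2.326·0.956723 / 0.291 = 7.6472
n−2 ≥ 58.4797  ⇒  n ≥ 60.4797
Smallest integer n = 61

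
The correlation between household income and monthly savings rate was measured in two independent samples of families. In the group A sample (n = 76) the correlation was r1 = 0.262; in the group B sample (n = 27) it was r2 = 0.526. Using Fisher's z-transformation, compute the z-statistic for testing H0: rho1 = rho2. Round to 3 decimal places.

-1.344

z1 = atanh(0.262) = 0.268255,  z2 = atanh(0.526) = 0.584599
SE = √(1/(n1−3) + 1/(n2−3)) = √(1/73 + 1/24) = √(0.0136986 + 0.0416667) = √0.0553653 = 0.235298
z = (z1 − z2)/SE = (0.268255 − 0.584599) / 0.235298 = -0.316344 / 0.235298 = -1.344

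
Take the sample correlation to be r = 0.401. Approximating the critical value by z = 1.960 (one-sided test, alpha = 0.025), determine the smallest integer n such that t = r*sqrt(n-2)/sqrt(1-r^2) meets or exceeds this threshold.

23

r√(n−2)/√(1−r²) ≥ 1.960  ⇔  n−2 ≥ (1.960)²·(1−r²)/r²
(1−r²)/r² = (1−0.160801)/0.160801 = 5.2189
n ≥ 2 + 3.8416·5.2189 = 2 + 20.0489 = 22.0489
⌈22.0489⌉ = 23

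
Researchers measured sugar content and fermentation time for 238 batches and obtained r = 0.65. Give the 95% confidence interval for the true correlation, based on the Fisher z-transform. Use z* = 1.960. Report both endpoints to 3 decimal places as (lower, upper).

(0.570, 0.718)

Fisher z: z_r = atanh(r) = ½·ln((1+0.65)/(1−0.65)) = 0.775299
SE(z) = 1/√(n−3) = 1/√235 = 0.065233
95% ⇒ z* = 1.960; margin = 1.960·0.065233 = 0.127857
CI on z-scale: (0.647442, 0.903156)
Back-transform: tanh(0.647442) = 0.569945, tanh(0.903156) = 0.717831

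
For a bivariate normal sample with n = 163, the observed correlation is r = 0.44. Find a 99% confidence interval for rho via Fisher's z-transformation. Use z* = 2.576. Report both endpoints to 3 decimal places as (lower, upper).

(0.262, 0.589)

z_r = atanh(0.44) = 0.472231;  SE = 1/√(n−3) = 1/√160 = 0.079057
z-limits: 0.472231 ± 2.576·0.079057 = 0.472231 ± 0.203651 = [0.268580, 0.675882]
ρ-limits: (tanh 0.268580, tanh 0.675882) = (0.262, 0.589)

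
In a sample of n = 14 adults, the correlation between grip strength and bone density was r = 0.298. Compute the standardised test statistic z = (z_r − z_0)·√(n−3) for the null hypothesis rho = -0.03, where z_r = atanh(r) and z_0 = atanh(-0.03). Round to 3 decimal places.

z_r = atanh(0.298) = 0.307323,  z_0 = atanh(-0.03) = -0.030009
SE = 1/√(n−3) = 1/√11 = 0.301511
z = (z_r − z_0)/SE = (0.307323 − (-0.030009)) / 0.301511 = 0.337332 / 0.301511 = 1.119

1.119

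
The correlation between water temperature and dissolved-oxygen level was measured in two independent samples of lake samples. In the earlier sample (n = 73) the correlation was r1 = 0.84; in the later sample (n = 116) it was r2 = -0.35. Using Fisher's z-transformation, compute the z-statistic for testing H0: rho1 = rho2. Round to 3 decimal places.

10.431

Fisher z-transforms: z1 = atanh(0.84) = 1.221174, z2 = atanh(-0.35) = -0.365444; difference d = 1.586618
Var(d) = 1/70 + 1/113 = 0.0142857 + 0.0088496 = 0.0231353
z = d/√Var(d) = 1.586618 / √0.0231353 = 1.586618 / 0.152103 = 10.431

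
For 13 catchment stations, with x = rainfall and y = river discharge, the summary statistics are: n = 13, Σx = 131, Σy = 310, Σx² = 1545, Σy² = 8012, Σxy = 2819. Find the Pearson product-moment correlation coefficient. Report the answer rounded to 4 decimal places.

Numerator: nΣxy − (Σx)(Σy) = 13·2819 − (131)(310) = -3963
Denominator: √[(nΣx²−(Σx)²)(nΣy²−(Σy)²)]
  nΣx²−(Σx)² = 13·1545 − 17161 = 2924;  nΣy²−(Σy)² = 13·8012 − 96100 = 8056
  √(2924·8056) = √23555744 = 4853.4260
r = -3963 / 4853.4260 = -0.8165

-0.8165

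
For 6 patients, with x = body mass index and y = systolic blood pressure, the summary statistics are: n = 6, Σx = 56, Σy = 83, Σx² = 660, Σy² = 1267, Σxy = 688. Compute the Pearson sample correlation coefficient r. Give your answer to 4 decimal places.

-0.6784

Numerator: nΣxy − (Σx)(Σy) = 6·688 − (56)(83) = -520
Denominator: √[(nΣx²−(Σx)²)(nΣy²−(Σy)²)]
  nΣx²−(Σx)² = 6·660 − 3136 = 824;  nΣy²−(Σy)² = 6·1267 − 6889 = 713
  √(824·713) = √587512 = 766.4933
r = -520 / 766.4933 = -0.6784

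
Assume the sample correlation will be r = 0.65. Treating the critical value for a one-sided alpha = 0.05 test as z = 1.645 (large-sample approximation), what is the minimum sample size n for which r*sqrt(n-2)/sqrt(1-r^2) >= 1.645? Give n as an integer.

Need r·√(n−2)/√(1−r²) ≥ 1.645
√(n−2) ≥ 1.645·√(1−0.4225) / 0.65 = 1.645·0.759934 / 0.65 = 1.9232
n−2 ≥ 3.6987  ⇒  n ≥ 5.6987
Smallest integer n = 6

6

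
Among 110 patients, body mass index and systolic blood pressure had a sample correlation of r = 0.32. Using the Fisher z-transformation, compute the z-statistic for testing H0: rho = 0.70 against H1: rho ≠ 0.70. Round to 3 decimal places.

z_r = atanh(0.32) = 0.331647,  z_0 = atanh(0.70) = 0.867301
SE = 1/√(n−3) = 1/√107 = 0.096674
z = (z_r − z_0)/SE = (0.331647 − 0.867301) / 0.096674 = -0.535654 / 0.096674 = -5.541

-5.541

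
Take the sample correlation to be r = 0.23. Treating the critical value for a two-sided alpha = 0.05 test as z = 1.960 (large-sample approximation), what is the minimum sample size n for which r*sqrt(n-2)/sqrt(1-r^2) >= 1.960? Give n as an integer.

71

r√(n−2)/√(1−r²) ≥ 1.960  ⇔  n−2 ≥ (1.960)²·(1−r²)/r²
(1−r²)/r² = (1−0.0529)/0.0529 = 17.9036
n ≥ 2 + 3.8416·17.9036 = 2 + 68.7785 = 70.7785
⌈70.7785⌉ = 71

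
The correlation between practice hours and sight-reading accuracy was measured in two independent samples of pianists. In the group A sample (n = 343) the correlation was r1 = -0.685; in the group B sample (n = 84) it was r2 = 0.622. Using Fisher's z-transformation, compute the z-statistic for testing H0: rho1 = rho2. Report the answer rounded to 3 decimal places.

-12.672

z1 = atanh(-0.685) = -0.838474,  z2 = atanh(0.622) = 0.728261
SE = √(1/(n1−3) + 1/(n2−3)) = √(1/340 + 1/81) = √(0.0029412 + 0.0123457) = √0.0152869 = 0.123640
z = (z1 − z2)/SE = (-0.838474 − 0.728261) / 0.123640 = -1.566735 / 0.123640 = -12.672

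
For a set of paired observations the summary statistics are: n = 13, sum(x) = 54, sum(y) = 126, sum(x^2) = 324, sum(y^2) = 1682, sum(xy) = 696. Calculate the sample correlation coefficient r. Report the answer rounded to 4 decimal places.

Numerator: nΣxy − (Σx)(Σy) = 13·696 − (54)(126) = 2244
Denominator: √[(nΣx²−(Σx)²)(nΣy²−(Σy)²)]
  nΣx²−(Σx)² = 13·324 − 2916 = 1296;  nΣy²−(Σy)² = 13·1682 − 15876 = 5990
  √(1296·5990) = √7763040 = 2786.2233
r = 2244 / 2786.2233 = 0.8054

0.8054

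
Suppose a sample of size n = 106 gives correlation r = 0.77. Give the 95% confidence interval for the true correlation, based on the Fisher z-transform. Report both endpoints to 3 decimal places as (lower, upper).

(0.679, 0.838)

Fisher z: z_r = atanh(r) = ½·ln((1+0.77)/(1−0.77)) = 1.020328
SE(z) = 1/√(n−3) = 1/√103 = 0.098533
95% ⇒ z* = 1.960; margin = 1.960·0.098533 = 0.193125
CI on z-scale: (0.827203, 1.213453)
Back-transform: tanh(0.827203) = 0.678971, tanh(1.213453) = 0.837712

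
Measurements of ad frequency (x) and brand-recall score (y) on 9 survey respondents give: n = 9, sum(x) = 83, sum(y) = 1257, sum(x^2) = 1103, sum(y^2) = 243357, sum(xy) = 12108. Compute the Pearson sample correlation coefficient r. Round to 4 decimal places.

0.1078

Numerator: nΣxy − (Σx)(Σy) = 9·12108 − (83)(1257) = 4641
Denominator: √[(nΣx²−(Σx)²)(nΣy²−(Σy)²)]
  nΣx²−(Σx)² = 9·1103 − 6889 = 3038;  nΣy²−(Σy)² = 9·243357 − 1580049 = 610164
  √(3038·610164) = √1853678232 = 43054.3637
r = 4641 / 43054.3637 = 0.1078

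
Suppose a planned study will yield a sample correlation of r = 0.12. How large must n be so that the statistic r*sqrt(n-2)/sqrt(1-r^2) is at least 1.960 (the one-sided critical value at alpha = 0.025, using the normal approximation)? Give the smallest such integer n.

r√(n−2)/√(1−r²) ≥ 1.960  ⇔  n−2 ≥ (1.960)²·(1−r²)/r²
(1−r²)/r² = (1−0.0144)/0.0144 = 68.4444
n ≥ 2 + 3.8416·68.4444 = 2 + 262.9360 = 264.9360
⌈264.9360⌉ = 265

265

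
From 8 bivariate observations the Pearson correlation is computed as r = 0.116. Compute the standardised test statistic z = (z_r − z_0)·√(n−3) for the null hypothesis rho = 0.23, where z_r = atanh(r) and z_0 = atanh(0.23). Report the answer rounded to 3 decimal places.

z_r = atanh(0.116) = 0.116525,  z_0 = atanh(0.23) = 0.234189
SE = 1/√(n−3) = 1/√5 = 0.447214
z = (z_r − z_0)/SE = (0.116525 − 0.234189) / 0.447214 = -0.117664 / 0.447214 = -0.263

-0.263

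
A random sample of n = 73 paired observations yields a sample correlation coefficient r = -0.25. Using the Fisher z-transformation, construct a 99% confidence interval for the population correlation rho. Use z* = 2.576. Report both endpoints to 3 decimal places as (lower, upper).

(-0.510, 0.052)

Fisher z: z_r = atanh(r) = ½·ln((1+(-0.25))/(1−(-0.25))) = -0.255413
SE(z) = 1/√(n−3) = 1/√70 = 0.119523
99% ⇒ z* = 2.576; margin = 2.576·0.119523 = 0.307891
CI on z-scale: (-0.563304, 0.052478)
Back-transform: tanh(-0.563304) = -0.510425, tanh(0.052478) = 0.052430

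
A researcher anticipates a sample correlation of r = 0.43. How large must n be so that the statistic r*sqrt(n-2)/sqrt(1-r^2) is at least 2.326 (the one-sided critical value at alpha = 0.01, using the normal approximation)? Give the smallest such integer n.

26

Need r·√(n−2)/√(1−r²) ≥ 2.326
√(n−2) ≥ 2.326·√(1−0.1849) / 0.43 = 2.326·0.902829 / 0.43 = 4.8837
n−2 ≥ 23.8505  ⇒  n ≥ 25.8505
Smallest integer n = 26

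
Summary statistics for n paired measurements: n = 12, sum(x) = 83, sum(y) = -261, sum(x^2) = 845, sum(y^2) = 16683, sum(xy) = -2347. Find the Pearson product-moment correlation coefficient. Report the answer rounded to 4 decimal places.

-0.3137

Numerator: nΣxy − (Σx)(Σy) = 12·(-2347) − (83)(-261) = -6501
Denominator: √[(nΣx²−(Σx)²)(nΣy²−(Σy)²)]
  nΣx²−(Σx)² = 12·845 − 6889 = 3251;  nΣy²−(Σy)² = 12·16683 − 68121 = 132075
  √(3251·132075) = √429375825 = 20721.3857
r = -6501 / 20721.3857 = -0.3137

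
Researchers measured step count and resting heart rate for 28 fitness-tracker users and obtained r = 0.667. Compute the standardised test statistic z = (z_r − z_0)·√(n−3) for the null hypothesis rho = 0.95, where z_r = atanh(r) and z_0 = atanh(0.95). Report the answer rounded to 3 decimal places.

Fisher z: atanh(0.667) = 0.805319, atanh(0.95) = 1.831781
z = (z_r − z_0)·√(n−3) = (0.805319 − 1.831781)·√25 = -1.026462 · 5.000000 = -5.132

-5.132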